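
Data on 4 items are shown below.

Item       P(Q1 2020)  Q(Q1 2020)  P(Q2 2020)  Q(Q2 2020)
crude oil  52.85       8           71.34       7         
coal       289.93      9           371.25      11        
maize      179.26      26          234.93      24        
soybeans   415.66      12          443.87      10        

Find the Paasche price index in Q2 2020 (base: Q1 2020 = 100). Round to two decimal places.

Paasche price index uses current-period quantities as weights.
ΣP(Q2 2020)·Q(Q2 2020) = 71.34×7 + 371.25×11 + 234.93×24 + 443.87×10 = 499.38 + 4083.75 + 5638.32 + 4438.7 = 14660.15
ΣP(Q1 2020)·Q(Q2 2020) = 52.85×7 + 289.93×11 + 179.26×24 + 415.66×10 = 369.95 + 3189.23 + 4302.24 + 4156.6 = 12018.02
Index = 14660.15 / 12018.02 × 100 = 121.9847

121.98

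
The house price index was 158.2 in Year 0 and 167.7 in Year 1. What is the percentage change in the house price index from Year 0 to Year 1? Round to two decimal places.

Change = (167.7 − 158.2) / 158.2 × 100
       = 9.5 / 158.2 × 100 = 6.0051%

6.01%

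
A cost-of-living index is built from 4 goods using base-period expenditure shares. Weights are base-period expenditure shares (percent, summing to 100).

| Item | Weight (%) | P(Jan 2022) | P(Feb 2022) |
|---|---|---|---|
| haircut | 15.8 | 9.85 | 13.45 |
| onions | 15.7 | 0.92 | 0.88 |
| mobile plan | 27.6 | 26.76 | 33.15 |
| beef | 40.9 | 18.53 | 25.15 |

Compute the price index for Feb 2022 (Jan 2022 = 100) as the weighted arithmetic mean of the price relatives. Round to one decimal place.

haircut: 15.8 × (13.45/9.85) = 15.8 × 1.365482 = 21.5746
onions: 15.7 × (0.88/0.92) = 15.7 × 0.956522 = 15.0174
mobile plan: 27.6 × (33.15/26.76) = 27.6 × 1.238789 = 34.1906
beef: 40.9 × (25.15/18.53) = 40.9 × 1.357258 = 55.5119
Index = Σ wᵢ·(p₁ᵢ/p₀ᵢ) = 21.5746 + 15.0174 + 34.1906 + 55.5119 = 126.2945

126.3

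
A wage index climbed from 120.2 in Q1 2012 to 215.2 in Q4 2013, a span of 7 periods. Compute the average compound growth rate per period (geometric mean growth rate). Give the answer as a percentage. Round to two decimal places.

8.68%

Growth factor = (215.2/120.2)^(1/7) = (1.790349)^(1/7) = 1.086761
Growth rate = 1.086761 − 1 = 0.086761 = 8.6761%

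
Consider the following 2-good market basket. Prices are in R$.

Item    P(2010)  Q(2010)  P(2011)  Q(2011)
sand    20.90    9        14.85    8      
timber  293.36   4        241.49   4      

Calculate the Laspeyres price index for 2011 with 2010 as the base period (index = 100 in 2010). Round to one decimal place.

80.8

Laspeyres price index uses base-period quantities as weights.
ΣP(2011)·Q(2010) = 14.85×9 + 241.49×4 = 133.65 + 965.96 = 1099.61
ΣP(2010)·Q(2010) = 20.90×9 + 293.36×4 = 188.1 + 1173.44 = 1361.54
Index = 1099.61 / 1361.54 × 100 = 80.7622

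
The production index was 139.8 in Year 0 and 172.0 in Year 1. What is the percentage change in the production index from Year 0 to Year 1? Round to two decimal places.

23.03%

Change = (172.0 − 139.8) / 139.8 × 100
       = 32.2 / 139.8 × 100 = 23.0329%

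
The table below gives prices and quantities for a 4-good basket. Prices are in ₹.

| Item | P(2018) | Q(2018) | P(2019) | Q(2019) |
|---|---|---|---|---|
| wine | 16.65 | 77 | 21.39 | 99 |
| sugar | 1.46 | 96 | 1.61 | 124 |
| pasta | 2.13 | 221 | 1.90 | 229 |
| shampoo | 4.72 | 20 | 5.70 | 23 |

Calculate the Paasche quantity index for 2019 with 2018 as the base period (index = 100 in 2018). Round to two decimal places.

123.46

Paasche quantity index uses current-period prices as weights.
ΣP(2019)·Q(2019) = 21.39×99 + 1.61×124 + 1.90×229 + 5.70×23 = 2117.61 + 199.64 + 435.1 + 131.1 = 2883.45
ΣP(2019)·Q(2018) = 21.39×77 + 1.61×96 + 1.90×221 + 5.70×20 = 1647.03 + 154.56 + 419.9 + 114 = 2335.49
Index = 2883.45 / 2335.49 × 100 = 123.4623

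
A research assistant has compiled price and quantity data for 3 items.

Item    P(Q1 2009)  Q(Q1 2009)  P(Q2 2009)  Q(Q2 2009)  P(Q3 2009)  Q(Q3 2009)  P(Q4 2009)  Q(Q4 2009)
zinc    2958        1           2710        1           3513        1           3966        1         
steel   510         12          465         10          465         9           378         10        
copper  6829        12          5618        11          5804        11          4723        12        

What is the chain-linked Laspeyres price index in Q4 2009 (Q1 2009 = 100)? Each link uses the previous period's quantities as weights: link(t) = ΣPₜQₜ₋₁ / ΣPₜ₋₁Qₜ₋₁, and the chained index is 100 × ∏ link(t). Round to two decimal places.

71.80

Link Q1 2009→Q2 2009:
ΣP(Q2 2009)Q(Q1 2009) = 2710×1 + 465×12 + 5618×12 = 2710 + 5580 + 67416 = 75706
ΣP(Q1 2009)Q(Q1 2009) = 2958×1 + 510×12 + 6829×12 = 2958 + 6120 + 81948 = 91026
link = 75706/91026 = 0.831696
Link Q2 2009→Q3 2009:
ΣP(Q3 2009)Q(Q2 2009) = 3513×1 + 465×10 + 5804×11 = 3513 + 4650 + 63844 = 72007
ΣP(Q2 2009)Q(Q2 2009) = 2710×1 + 465×10 + 5618×11 = 2710 + 4650 + 61798 = 69158
link = 72007/69158 = 1.041196
Link Q3 2009→Q4 2009:
ΣP(Q4 2009)Q(Q3 2009) = 3966×1 + 378×9 + 4723×11 = 3966 + 3402 + 51953 = 59321
ΣP(Q3 2009)Q(Q3 2009) = 3513×1 + 465×9 + 5804×11 = 3513 + 4185 + 63844 = 71542
link = 59321/71542 = 0.829177
Chained index = 100 × 0.831696 × 1.041196 × 0.829177 = 71.8033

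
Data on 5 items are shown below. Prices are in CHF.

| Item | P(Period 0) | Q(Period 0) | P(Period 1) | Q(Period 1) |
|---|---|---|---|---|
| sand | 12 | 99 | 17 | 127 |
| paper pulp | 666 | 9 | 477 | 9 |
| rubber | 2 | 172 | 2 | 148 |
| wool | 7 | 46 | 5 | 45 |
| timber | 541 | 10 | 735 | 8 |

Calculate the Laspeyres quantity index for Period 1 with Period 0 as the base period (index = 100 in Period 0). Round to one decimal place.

94.0

Laspeyres quantity index uses base-period prices as weights.
ΣP(Period 0)·Q(Period 1) = 12×127 + 666×9 + 2×148 + 7×45 + 541×8 = 1524 + 5994 + 296 + 315 + 4328 = 12457
ΣP(Period 0)·Q(Period 0) = 12×99 + 666×9 + 2×172 + 7×46 + 541×10 = 1188 + 5994 + 344 + 322 + 5410 = 13258
Index = 12457 / 13258 × 100 = 93.9584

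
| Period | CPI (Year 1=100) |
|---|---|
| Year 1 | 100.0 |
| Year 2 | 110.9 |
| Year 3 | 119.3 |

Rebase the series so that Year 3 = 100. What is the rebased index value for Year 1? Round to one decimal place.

Rebased(Year 1) = 100.0 / 119.3 × 100 = 83.8223

83.8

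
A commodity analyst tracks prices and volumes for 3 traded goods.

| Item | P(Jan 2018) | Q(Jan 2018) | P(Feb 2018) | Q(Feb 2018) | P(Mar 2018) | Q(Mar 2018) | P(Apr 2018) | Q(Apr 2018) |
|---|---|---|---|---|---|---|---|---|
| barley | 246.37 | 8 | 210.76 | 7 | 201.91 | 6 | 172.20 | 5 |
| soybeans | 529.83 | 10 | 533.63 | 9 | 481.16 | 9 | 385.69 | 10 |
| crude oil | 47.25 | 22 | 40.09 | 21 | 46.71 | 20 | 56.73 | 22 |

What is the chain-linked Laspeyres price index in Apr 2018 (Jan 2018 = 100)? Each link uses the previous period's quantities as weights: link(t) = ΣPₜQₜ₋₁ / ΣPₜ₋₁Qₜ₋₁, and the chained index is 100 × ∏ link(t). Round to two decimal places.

78.24

Link Jan 2018→Feb 2018:
ΣP(Feb 2018)Q(Jan 2018) = 210.76×8 + 533.63×10 + 40.09×22 = 1686.08 + 5336.3 + 881.98 = 7904.36
ΣP(Jan 2018)Q(Jan 2018) = 246.37×8 + 529.83×10 + 47.25×22 = 1970.96 + 5298.3 + 1039.5 = 8308.76
link = 7904.36/8308.76 = 0.951328
Link Feb 2018→Mar 2018:
ΣP(Mar 2018)Q(Feb 2018) = 201.91×7 + 481.16×9 + 46.71×21 = 1413.37 + 4330.44 + 980.91 = 6724.72
ΣP(Feb 2018)Q(Feb 2018) = 210.76×7 + 533.63×9 + 40.09×21 = 1475.32 + 4802.67 + 841.89 = 7119.88
link = 6724.72/7119.88 = 0.944499
Link Mar 2018→Apr 2018:
ΣP(Apr 2018)Q(Mar 2018) = 172.20×6 + 385.69×9 + 56.73×20 = 1033.2 + 3471.21 + 1134.6 = 5639.01
ΣP(Mar 2018)Q(Mar 2018) = 201.91×6 + 481.16×9 + 46.71×20 = 1211.46 + 4330.44 + 934.2 = 6476.1
link = 5639.01/6476.1 = 0.870742
Chained index = 100 × 0.951328 × 0.944499 × 0.870742 = 78.2386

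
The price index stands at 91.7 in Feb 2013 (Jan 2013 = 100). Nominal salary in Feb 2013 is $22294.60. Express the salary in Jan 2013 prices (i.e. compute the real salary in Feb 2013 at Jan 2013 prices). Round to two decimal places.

Real = Nominal ÷ (Index/100) = 22294.60 ÷ (91.7/100)
     = 22294.60 ÷ 0.917 = 24312.5409

24312.54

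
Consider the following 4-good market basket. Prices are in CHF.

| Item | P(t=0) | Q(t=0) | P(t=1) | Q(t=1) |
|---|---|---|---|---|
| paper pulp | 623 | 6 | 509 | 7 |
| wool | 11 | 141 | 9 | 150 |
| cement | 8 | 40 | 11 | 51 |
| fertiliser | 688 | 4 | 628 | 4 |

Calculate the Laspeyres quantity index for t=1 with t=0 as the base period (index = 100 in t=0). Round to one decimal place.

Laspeyres quantity index uses base-period prices as weights.
ΣP(t=0)·Q(t=1) = 623×7 + 11×150 + 8×51 + 688×4 = 4361 + 1650 + 408 + 2752 = 9171
ΣP(t=0)·Q(t=0) = 623×6 + 11×141 + 8×40 + 688×4 = 3738 + 1551 + 320 + 2752 = 8361
Index = 9171 / 8361 × 100 = 109.6878

109.7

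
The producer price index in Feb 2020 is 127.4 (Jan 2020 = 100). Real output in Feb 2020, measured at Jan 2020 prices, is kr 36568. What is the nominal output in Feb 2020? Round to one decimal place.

Nominal = Real × (Index/100) = 36568 × (127.4/100)
        = 36568 × 1.274 = 46587.6320

46587.6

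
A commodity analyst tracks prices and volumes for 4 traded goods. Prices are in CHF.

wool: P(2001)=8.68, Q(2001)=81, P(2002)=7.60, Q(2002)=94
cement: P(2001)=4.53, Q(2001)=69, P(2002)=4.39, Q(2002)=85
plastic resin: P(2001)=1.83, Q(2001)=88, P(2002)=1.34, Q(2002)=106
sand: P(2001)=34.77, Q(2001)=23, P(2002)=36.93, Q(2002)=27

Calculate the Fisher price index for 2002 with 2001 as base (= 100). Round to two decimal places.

Laspeyres component (base-period weights):
ΣP(2002)Q(2001) = 7.60×81 + 4.39×69 + 1.34×88 + 36.93×23 = 615.6 + 302.91 + 117.92 + 849.39 = 1885.82
ΣP(2001)Q(2001) = 8.68×81 + 4.53×69 + 1.83×88 + 34.77×23 = 703.08 + 312.57 + 161.04 + 799.71 = 1976.4
L = 1885.82 / 1976.4 × 100 = 95.4169
Paasche component (current-period weights):
ΣP(2002)Q(2002) = 7.60×94 + 4.39×85 + 1.34×106 + 36.93×27 = 714.4 + 373.15 + 142.04 + 997.11 = 2226.7
ΣP(2001)Q(2002) = 8.68×94 + 4.53×85 + 1.83×106 + 34.77×27 = 815.92 + 385.05 + 193.98 + 938.79 = 2333.74
P = 2226.7 / 2333.74 × 100 = 95.4134
Fisher = √(L × P) = √(95.4169 × 95.4134) = 95.4151

95.42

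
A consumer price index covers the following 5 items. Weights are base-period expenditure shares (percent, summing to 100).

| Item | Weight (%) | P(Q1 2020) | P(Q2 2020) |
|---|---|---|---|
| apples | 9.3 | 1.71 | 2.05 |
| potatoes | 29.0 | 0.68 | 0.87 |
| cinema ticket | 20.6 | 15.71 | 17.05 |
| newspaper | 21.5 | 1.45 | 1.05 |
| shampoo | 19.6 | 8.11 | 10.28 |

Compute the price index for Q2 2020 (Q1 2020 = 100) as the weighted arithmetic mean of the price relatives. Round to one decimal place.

111.0

apples: 9.3 × (2.05/1.71) = 9.3 × 1.198830 = 11.1491
potatoes: 29.0 × (0.87/0.68) = 29.0 × 1.279412 = 37.1029
cinema ticket: 20.6 × (17.05/15.71) = 20.6 × 1.085296 = 22.3571
newspaper: 21.5 × (1.05/1.45) = 21.5 × 0.724138 = 15.5690
shampoo: 19.6 × (10.28/8.11) = 19.6 × 1.267571 = 24.8444
Index = Σ wᵢ·(p₁ᵢ/p₀ᵢ) = 11.1491 + 37.1029 + 22.3571 + 15.5690 + 24.8444 = 111.0225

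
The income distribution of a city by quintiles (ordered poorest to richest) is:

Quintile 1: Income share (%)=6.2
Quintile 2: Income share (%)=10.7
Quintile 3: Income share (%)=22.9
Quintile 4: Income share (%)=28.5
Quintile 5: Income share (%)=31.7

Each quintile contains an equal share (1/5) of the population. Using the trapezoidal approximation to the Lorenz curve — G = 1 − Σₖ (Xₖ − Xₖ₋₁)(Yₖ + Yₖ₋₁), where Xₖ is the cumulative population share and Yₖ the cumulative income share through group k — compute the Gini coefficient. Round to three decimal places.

Cumulative income shares Yₖ: 0.0620, 0.1690, 0.3980, 0.6830, 1.0000
Σ (Xₖ−Xₖ₋₁)(Yₖ+Yₖ₋₁) = (1/5)(0.0620+0.0000) + (1/5)(0.1690+0.0620) + (1/5)(0.3980+0.1690) + (1/5)(0.6830+0.3980) + (1/5)(1.0000+0.6830)
  = 0.0124 + 0.0462 + 0.1134 + 0.2162 + 0.3366 = 0.7248
G = 1 − 0.7248 = 0.2752

0.275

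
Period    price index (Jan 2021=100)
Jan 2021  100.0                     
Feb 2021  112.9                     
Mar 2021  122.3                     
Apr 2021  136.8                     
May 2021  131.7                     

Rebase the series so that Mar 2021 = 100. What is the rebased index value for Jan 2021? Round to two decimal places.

Rebased(Jan 2021) = 100.0 / 122.3 × 100 = 81.7661

81.77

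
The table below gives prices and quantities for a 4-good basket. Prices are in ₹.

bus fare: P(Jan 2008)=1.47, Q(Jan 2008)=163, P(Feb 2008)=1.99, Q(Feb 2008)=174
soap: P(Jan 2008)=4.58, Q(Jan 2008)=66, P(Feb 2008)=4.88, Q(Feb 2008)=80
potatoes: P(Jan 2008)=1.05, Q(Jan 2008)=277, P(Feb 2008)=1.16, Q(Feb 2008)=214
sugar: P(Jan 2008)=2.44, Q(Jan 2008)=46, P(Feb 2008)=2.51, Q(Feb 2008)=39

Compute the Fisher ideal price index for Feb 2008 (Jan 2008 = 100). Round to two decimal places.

Laspeyres component (base-period weights):
ΣP(Feb 2008)Q(Jan 2008) = 1.99×163 + 4.88×66 + 1.16×277 + 2.51×46 = 324.37 + 322.08 + 321.32 + 115.46 = 1083.23
ΣP(Jan 2008)Q(Jan 2008) = 1.47×163 + 4.58×66 + 1.05×277 + 2.44×46 = 239.61 + 302.28 + 290.85 + 112.24 = 944.98
L = 1083.23 / 944.98 × 100 = 114.6299
Paasche component (current-period weights):
ΣP(Feb 2008)Q(Feb 2008) = 1.99×174 + 4.88×80 + 1.16×214 + 2.51×39 = 346.26 + 390.4 + 248.24 + 97.89 = 1082.79
ΣP(Jan 2008)Q(Feb 2008) = 1.47×174 + 4.58×80 + 1.05×214 + 2.44×39 = 255.78 + 366.4 + 224.7 + 95.16 = 942.04
P = 1082.79 / 942.04 × 100 = 114.9410
Fisher = √(L × P) = √(114.6299 × 114.9410) = 114.7854

114.79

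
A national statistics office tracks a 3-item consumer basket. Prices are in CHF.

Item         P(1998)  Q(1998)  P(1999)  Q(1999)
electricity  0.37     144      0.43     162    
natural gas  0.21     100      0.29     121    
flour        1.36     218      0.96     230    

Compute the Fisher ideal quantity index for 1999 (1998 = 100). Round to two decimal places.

107.91

Laspeyres component (base-period weights):
ΣP(1998)Q(1999) = 0.37×162 + 0.21×121 + 1.36×230 = 59.94 + 25.41 + 312.8 = 398.15
ΣP(1998)Q(1998) = 0.37×144 + 0.21×100 + 1.36×218 = 53.28 + 21 + 296.48 = 370.76
L = 398.15 / 370.76 × 100 = 107.3875
Paasche component (current-period weights):
ΣP(1999)Q(1999) = 0.43×162 + 0.29×121 + 0.96×230 = 69.66 + 35.09 + 220.8 = 325.55
ΣP(1999)Q(1998) = 0.43×144 + 0.29×100 + 0.96×218 = 61.92 + 29 + 209.28 = 300.2
P = 325.55 / 300.2 × 100 = 108.4444
Fisher = √(L × P) = √(107.3875 × 108.4444) = 107.9147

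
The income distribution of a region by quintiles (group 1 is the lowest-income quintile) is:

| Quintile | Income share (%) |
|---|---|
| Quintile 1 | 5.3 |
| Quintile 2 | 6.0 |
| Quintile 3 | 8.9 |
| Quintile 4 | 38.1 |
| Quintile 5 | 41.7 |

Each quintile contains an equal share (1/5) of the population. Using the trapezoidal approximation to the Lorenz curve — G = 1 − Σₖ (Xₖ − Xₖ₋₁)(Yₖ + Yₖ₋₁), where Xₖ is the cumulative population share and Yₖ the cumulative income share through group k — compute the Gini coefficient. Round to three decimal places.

0.420

Cumulative income shares Yₖ: 0.0530, 0.1130, 0.2020, 0.5830, 1.0000
Σ (Xₖ−Xₖ₋₁)(Yₖ+Yₖ₋₁) = (1/5)(0.0530+0.0000) + (1/5)(0.1130+0.0530) + (1/5)(0.2020+0.1130) + (1/5)(0.5830+0.2020) + (1/5)(1.0000+0.5830)
  = 0.0106 + 0.0332 + 0.0630 + 0.1570 + 0.3166 = 0.5804
G = 1 − 0.5804 = 0.4196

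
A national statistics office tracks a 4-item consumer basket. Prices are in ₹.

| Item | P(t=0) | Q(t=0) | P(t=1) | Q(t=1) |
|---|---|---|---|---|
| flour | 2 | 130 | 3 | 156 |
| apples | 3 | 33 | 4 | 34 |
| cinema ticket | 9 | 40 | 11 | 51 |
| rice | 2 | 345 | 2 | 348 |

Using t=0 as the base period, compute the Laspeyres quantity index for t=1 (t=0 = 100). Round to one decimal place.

111.4

Laspeyres quantity index uses base-period prices as weights.
ΣP(t=0)·Q(t=1) = 2×156 + 3×34 + 9×51 + 2×348 = 312 + 102 + 459 + 696 = 1569
ΣP(t=0)·Q(t=0) = 2×130 + 3×33 + 9×40 + 2×345 = 260 + 99 + 360 + 690 = 1409
Index = 1569 / 1409 × 100 = 111.3556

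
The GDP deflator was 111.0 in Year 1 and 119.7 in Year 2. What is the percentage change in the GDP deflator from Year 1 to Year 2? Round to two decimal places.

Change = (119.7 − 111.0) / 111.0 × 100
       = 8.7 / 111.0 × 100 = 7.8378%

7.84%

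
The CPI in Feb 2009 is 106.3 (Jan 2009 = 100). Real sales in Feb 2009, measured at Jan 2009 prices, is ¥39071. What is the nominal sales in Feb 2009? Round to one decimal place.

Nominal = Real × (Index/100) = 39071 × (106.3/100)
        = 39071 × 1.063 = 41532.4730

41532.5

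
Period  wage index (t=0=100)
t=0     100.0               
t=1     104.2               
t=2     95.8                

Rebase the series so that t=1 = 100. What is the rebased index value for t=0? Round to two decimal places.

Rebased(t=0) = 100.0 / 104.2 × 100 = 95.9693

95.97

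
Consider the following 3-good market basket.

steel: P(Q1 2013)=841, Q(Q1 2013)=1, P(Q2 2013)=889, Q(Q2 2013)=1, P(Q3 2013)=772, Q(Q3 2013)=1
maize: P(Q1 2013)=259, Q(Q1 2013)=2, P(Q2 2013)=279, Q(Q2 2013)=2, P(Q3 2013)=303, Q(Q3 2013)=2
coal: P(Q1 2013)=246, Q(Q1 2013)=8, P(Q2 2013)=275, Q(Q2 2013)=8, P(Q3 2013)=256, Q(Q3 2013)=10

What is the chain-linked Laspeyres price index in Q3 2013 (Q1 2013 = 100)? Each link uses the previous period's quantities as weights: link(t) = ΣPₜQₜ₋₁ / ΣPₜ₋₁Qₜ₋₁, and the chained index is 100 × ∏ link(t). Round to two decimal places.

Link Q1 2013→Q2 2013:
ΣP(Q2 2013)Q(Q1 2013) = 889×1 + 279×2 + 275×8 = 889 + 558 + 2200 = 3647
ΣP(Q1 2013)Q(Q1 2013) = 841×1 + 259×2 + 246×8 = 841 + 518 + 1968 = 3327
link = 3647/3327 = 1.096183
Link Q2 2013→Q3 2013:
ΣP(Q3 2013)Q(Q2 2013) = 772×1 + 303×2 + 256×8 = 772 + 606 + 2048 = 3426
ΣP(Q2 2013)Q(Q2 2013) = 889×1 + 279×2 + 275×8 = 889 + 558 + 2200 = 3647
link = 3426/3647 = 0.939402
Chained index = 100 × 1.096183 × 0.939402 = 102.9757

102.98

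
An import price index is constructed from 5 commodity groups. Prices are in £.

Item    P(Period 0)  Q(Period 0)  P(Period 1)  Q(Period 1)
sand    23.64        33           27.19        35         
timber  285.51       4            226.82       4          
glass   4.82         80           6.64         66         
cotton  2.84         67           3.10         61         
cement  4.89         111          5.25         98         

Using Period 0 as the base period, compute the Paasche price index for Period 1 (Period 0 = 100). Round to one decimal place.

Paasche price index uses current-period quantities as weights.
ΣP(Period 1)·Q(Period 1) = 27.19×35 + 226.82×4 + 6.64×66 + 3.10×61 + 5.25×98 = 951.65 + 907.28 + 438.24 + 189.1 + 514.5 = 3000.77
ΣP(Period 0)·Q(Period 1) = 23.64×35 + 285.51×4 + 4.82×66 + 2.84×61 + 4.89×98 = 827.4 + 1142.04 + 318.12 + 173.24 + 479.22 = 2940.02
Index = 3000.77 / 2940.02 × 100 = 102.0663

102.1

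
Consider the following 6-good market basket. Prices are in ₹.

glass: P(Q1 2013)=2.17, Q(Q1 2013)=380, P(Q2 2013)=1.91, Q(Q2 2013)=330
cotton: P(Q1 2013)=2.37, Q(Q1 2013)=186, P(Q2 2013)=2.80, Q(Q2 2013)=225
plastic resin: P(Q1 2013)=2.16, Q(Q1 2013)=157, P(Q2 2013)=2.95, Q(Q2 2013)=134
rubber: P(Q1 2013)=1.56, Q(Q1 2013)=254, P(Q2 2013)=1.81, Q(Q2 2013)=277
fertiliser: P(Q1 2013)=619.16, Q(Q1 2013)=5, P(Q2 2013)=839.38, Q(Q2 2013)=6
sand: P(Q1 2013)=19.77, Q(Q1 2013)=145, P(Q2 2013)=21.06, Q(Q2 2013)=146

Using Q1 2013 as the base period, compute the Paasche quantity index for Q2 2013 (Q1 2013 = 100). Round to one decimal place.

Paasche quantity index uses current-period prices as weights.
ΣP(Q2 2013)·Q(Q2 2013) = 1.91×330 + 2.80×225 + 2.95×134 + 1.81×277 + 839.38×6 + 21.06×146 = 630.3 + 630 + 395.3 + 501.37 + 5036.28 + 3074.76 = 10268.01
ΣP(Q2 2013)·Q(Q1 2013) = 1.91×380 + 2.80×186 + 2.95×157 + 1.81×254 + 839.38×5 + 21.06×145 = 725.8 + 520.8 + 463.15 + 459.74 + 4196.9 + 3053.7 = 9420.09
Index = 10268.01 / 9420.09 × 100 = 109.0012

109.0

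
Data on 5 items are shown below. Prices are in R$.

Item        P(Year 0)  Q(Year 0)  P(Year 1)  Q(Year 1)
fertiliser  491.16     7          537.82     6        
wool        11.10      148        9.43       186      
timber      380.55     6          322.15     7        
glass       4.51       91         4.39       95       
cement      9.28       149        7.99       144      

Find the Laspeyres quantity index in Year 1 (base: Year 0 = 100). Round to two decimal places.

103.09

Laspeyres quantity index uses base-period prices as weights.
ΣP(Year 0)·Q(Year 1) = 491.16×6 + 11.10×186 + 380.55×7 + 4.51×95 + 9.28×144 = 2946.96 + 2064.6 + 2663.85 + 428.45 + 1336.32 = 9440.18
ΣP(Year 0)·Q(Year 0) = 491.16×7 + 11.10×148 + 380.55×6 + 4.51×91 + 9.28×149 = 3438.12 + 1642.8 + 2283.3 + 410.41 + 1382.72 = 9157.35
Index = 9440.18 / 9157.35 × 100 = 103.0886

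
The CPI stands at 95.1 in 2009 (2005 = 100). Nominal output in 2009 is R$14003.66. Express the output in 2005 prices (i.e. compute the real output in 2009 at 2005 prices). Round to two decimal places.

Real = Nominal ÷ (Index/100) = 14003.66 ÷ (95.1/100)
     = 14003.66 ÷ 0.951 = 14725.1945

14725.19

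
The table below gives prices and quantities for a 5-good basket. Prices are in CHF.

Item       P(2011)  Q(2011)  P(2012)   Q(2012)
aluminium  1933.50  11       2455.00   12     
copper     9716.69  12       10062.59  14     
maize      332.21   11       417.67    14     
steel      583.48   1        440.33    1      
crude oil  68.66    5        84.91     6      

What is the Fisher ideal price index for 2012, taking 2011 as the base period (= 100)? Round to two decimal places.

Laspeyres component (base-period weights):
ΣP(2012)Q(2011) = 2455.00×11 + 10062.59×12 + 417.67×11 + 440.33×1 + 84.91×5 = 27005 + 120751.08 + 4594.37 + 440.33 + 424.55 = 153215.33
ΣP(2011)Q(2011) = 1933.50×11 + 9716.69×12 + 332.21×11 + 583.48×1 + 68.66×5 = 21268.5 + 116600.28 + 3654.31 + 583.48 + 343.3 = 142449.87
L = 153215.33 / 142449.87 × 100 = 107.5574
Paasche component (current-period weights):
ΣP(2012)Q(2012) = 2455.00×12 + 10062.59×14 + 417.67×14 + 440.33×1 + 84.91×6 = 29460 + 140876.26 + 5847.38 + 440.33 + 509.46 = 177133.43
ΣP(2011)Q(2012) = 1933.50×12 + 9716.69×14 + 332.21×14 + 583.48×1 + 68.66×6 = 23202 + 136033.66 + 4650.94 + 583.48 + 411.96 = 164882.04
P = 177133.43 / 164882.04 × 100 = 107.4304
Fisher = √(L × P) = √(107.5574 × 107.4304) = 107.4939

107.49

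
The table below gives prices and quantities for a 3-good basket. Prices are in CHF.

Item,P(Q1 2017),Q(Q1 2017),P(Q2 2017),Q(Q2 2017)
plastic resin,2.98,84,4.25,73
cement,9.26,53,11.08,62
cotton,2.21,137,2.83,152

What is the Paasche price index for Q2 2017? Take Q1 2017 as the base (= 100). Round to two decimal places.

126.59

Paasche price index uses current-period quantities as weights.
ΣP(Q2 2017)·Q(Q2 2017) = 4.25×73 + 11.08×62 + 2.83×152 = 310.25 + 686.96 + 430.16 = 1427.37
ΣP(Q1 2017)·Q(Q2 2017) = 2.98×73 + 9.26×62 + 2.21×152 = 217.54 + 574.12 + 335.92 = 1127.58
Index = 1427.37 / 1127.58 × 100 = 126.5870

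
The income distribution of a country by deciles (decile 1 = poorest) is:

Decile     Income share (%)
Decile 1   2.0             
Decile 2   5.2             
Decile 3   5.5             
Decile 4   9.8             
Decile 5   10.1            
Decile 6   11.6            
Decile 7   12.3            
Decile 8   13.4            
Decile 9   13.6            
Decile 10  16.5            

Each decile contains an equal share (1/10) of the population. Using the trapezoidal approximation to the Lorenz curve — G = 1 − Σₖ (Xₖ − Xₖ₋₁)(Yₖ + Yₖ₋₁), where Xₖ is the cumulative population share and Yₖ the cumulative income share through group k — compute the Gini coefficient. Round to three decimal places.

0.238

Cumulative income shares Yₖ: 0.0200, 0.0720, 0.1270, 0.2250, 0.3260, 0.4420, 0.5650, 0.6990, 0.8350, 1.0000
Σ (Xₖ−Xₖ₋₁)(Yₖ+Yₖ₋₁) = (1/10)(0.0200+0.0000) + (1/10)(0.0720+0.0200) + (1/10)(0.1270+0.0720) + (1/10)(0.2250+0.1270) + (1/10)(0.3260+0.2250) + (1/10)(0.4420+0.3260) + (1/10)(0.5650+0.4420) + (1/10)(0.6990+0.5650) + (1/10)(0.8350+0.6990) + (1/10)(1.0000+0.8350)
  = 0.0020 + 0.0092 + 0.0199 + 0.0352 + 0.0551 + 0.0768 + 0.1007 + 0.1264 + 0.1534 + 0.1835 = 0.7622
G = 1 − 0.7622 = 0.2378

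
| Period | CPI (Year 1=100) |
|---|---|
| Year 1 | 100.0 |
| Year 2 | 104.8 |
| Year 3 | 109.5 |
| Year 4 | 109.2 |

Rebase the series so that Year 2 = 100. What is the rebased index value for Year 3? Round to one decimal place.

Rebased(Year 3) = 109.5 / 104.8 × 100 = 104.4847

104.5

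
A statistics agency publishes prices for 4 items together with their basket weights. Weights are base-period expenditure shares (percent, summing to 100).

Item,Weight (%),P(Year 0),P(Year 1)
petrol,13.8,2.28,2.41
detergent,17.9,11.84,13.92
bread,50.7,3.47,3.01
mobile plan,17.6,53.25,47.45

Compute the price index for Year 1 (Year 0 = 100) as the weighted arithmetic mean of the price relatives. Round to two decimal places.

petrol: 13.8 × (2.41/2.28) = 13.8 × 1.057018 = 14.5868
detergent: 17.9 × (13.92/11.84) = 17.9 × 1.175676 = 21.0446
bread: 50.7 × (3.01/3.47) = 50.7 × 0.867435 = 43.9790
mobile plan: 17.6 × (47.45/53.25) = 17.6 × 0.891080 = 15.6830
Index = Σ wᵢ·(p₁ᵢ/p₀ᵢ) = 14.5868 + 21.0446 + 43.9790 + 15.6830 = 95.2934

95.29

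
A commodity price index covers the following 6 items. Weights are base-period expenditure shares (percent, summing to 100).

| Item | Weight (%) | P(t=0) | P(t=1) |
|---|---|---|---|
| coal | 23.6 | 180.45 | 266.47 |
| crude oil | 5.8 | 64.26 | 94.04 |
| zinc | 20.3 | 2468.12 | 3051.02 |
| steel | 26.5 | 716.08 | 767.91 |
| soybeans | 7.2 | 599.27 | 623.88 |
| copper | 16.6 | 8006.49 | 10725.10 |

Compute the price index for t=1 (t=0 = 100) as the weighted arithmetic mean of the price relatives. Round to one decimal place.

126.6

coal: 23.6 × (266.47/180.45) = 23.6 × 1.476697 = 34.8501
crude oil: 5.8 × (94.04/64.26) = 5.8 × 1.463430 = 8.4879
zinc: 20.3 × (3051.02/2468.12) = 20.3 × 1.236172 = 25.0943
steel: 26.5 × (767.91/716.08) = 26.5 × 1.072380 = 28.4181
soybeans: 7.2 × (623.88/599.27) = 7.2 × 1.041067 = 7.4957
copper: 16.6 × (10725.10/8006.49) = 16.6 × 1.339551 = 22.2365
Index = Σ wᵢ·(p₁ᵢ/p₀ᵢ) = 34.8501 + 8.4879 + 25.0943 + 28.4181 + 7.4957 + 22.2365 = 126.5825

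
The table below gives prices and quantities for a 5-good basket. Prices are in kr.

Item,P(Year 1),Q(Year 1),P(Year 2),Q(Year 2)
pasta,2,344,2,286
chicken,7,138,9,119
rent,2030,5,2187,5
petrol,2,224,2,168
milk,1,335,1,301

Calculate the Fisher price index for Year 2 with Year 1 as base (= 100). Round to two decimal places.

Laspeyres component (base-period weights):
ΣP(Year 2)Q(Year 1) = 2×344 + 9×138 + 2187×5 + 2×224 + 1×335 = 688 + 1242 + 10935 + 448 + 335 = 13648
ΣP(Year 1)Q(Year 1) = 2×344 + 7×138 + 2030×5 + 2×224 + 1×335 = 688 + 966 + 10150 + 448 + 335 = 12587
L = 13648 / 12587 × 100 = 108.4293
Paasche component (current-period weights):
ΣP(Year 2)Q(Year 2) = 2×286 + 9×119 + 2187×5 + 2×168 + 1×301 = 572 + 1071 + 10935 + 336 + 301 = 13215
ΣP(Year 1)Q(Year 2) = 2×286 + 7×119 + 2030×5 + 2×168 + 1×301 = 572 + 833 + 10150 + 336 + 301 = 12192
P = 13215 / 12192 × 100 = 108.3907
Fisher = √(L × P) = √(108.4293 × 108.3907) = 108.4100

108.41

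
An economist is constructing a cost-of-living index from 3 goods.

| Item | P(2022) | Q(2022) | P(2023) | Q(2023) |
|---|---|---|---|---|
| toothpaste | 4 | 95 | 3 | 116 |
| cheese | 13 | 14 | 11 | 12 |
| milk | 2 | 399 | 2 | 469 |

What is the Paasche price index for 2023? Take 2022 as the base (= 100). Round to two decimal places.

91.01

Paasche price index uses current-period quantities as weights.
ΣP(2023)·Q(2023) = 3×116 + 11×12 + 2×469 = 348 + 132 + 938 = 1418
ΣP(2022)·Q(2023) = 4×116 + 13×12 + 2×469 = 464 + 156 + 938 = 1558
Index = 1418 / 1558 × 100 = 91.0141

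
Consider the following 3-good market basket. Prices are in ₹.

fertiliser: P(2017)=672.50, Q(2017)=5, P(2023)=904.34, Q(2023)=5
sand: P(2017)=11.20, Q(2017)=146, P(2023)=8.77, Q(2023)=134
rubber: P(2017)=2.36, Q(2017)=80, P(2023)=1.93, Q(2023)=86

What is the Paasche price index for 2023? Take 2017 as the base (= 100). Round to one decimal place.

Paasche price index uses current-period quantities as weights.
ΣP(2023)·Q(2023) = 904.34×5 + 8.77×134 + 1.93×86 = 4521.7 + 1175.18 + 165.98 = 5862.86
ΣP(2017)·Q(2023) = 672.50×5 + 11.20×134 + 2.36×86 = 3362.5 + 1500.8 + 202.96 = 5066.26
Index = 5862.86 / 5066.26 × 100 = 115.7236

115.7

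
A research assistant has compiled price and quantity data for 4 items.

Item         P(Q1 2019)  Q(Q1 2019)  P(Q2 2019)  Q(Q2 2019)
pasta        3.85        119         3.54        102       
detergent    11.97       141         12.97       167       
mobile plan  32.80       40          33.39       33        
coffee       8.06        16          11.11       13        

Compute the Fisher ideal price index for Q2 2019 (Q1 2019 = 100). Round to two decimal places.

Laspeyres component (base-period weights):
ΣP(Q2 2019)Q(Q1 2019) = 3.54×119 + 12.97×141 + 33.39×40 + 11.11×16 = 421.26 + 1828.77 + 1335.6 + 177.76 = 3763.39
ΣP(Q1 2019)Q(Q1 2019) = 3.85×119 + 11.97×141 + 32.80×40 + 8.06×16 = 458.15 + 1687.77 + 1312 + 128.96 = 3586.88
L = 3763.39 / 3586.88 × 100 = 104.9210
Paasche component (current-period weights):
ΣP(Q2 2019)Q(Q2 2019) = 3.54×102 + 12.97×167 + 33.39×33 + 11.11×13 = 361.08 + 2165.99 + 1101.87 + 144.43 = 3773.37
ΣP(Q1 2019)Q(Q2 2019) = 3.85×102 + 11.97×167 + 32.80×33 + 8.06×13 = 392.7 + 1998.99 + 1082.4 + 104.78 = 3578.87
P = 3773.37 / 3578.87 × 100 = 105.4347
Fisher = √(L × P) = √(104.9210 × 105.4347) = 105.1775

105.18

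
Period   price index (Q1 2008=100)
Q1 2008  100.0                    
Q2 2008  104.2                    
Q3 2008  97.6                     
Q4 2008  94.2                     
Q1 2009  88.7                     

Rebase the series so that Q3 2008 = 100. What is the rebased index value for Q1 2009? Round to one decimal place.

Rebased(Q1 2009) = 88.7 / 97.6 × 100 = 90.8811

90.9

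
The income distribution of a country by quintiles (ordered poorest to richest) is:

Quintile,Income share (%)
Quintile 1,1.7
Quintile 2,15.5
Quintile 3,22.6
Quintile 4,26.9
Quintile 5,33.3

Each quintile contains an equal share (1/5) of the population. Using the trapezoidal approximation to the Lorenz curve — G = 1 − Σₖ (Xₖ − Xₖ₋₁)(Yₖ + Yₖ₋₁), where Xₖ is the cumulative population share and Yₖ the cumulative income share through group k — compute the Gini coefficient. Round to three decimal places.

0.298

Cumulative income shares Yₖ: 0.0170, 0.1720, 0.3980, 0.6670, 1.0000
Σ (Xₖ−Xₖ₋₁)(Yₖ+Yₖ₋₁) = (1/5)(0.0170+0.0000) + (1/5)(0.1720+0.0170) + (1/5)(0.3980+0.1720) + (1/5)(0.6670+0.3980) + (1/5)(1.0000+0.6670)
  = 0.0034 + 0.0378 + 0.1140 + 0.2130 + 0.3334 = 0.7016
G = 1 − 0.7016 = 0.2984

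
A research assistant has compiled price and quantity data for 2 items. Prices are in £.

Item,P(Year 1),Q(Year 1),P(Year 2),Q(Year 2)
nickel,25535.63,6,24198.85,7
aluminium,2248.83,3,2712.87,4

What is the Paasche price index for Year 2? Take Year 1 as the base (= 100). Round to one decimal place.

96.0

Paasche price index uses current-period quantities as weights.
ΣP(Year 2)·Q(Year 2) = 24198.85×7 + 2712.87×4 = 169391.95 + 10851.48 = 180243.43
ΣP(Year 1)·Q(Year 2) = 25535.63×7 + 2248.83×4 = 178749.41 + 8995.32 = 187744.73
Index = 180243.43 / 187744.73 × 100 = 96.0045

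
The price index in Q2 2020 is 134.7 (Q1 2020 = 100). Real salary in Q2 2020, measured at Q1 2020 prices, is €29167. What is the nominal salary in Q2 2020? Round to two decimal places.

Nominal = Real × (Index/100) = 29167 × (134.7/100)
        = 29167 × 1.347 = 39287.9490

39287.95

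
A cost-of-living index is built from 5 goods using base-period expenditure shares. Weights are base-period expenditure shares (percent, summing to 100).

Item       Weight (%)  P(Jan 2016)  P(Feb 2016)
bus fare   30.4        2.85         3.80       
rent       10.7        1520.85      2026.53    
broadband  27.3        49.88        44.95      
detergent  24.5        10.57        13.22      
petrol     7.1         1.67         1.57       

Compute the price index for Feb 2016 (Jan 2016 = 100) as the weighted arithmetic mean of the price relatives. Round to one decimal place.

bus fare: 30.4 × (3.80/2.85) = 30.4 × 1.333333 = 40.5333
rent: 10.7 × (2026.53/1520.85) = 10.7 × 1.332498 = 14.2577
broadband: 27.3 × (44.95/49.88) = 27.3 × 0.901163 = 24.6017
detergent: 24.5 × (13.22/10.57) = 24.5 × 1.250710 = 30.6424
petrol: 7.1 × (1.57/1.67) = 7.1 × 0.940120 = 6.6749
Index = Σ wᵢ·(p₁ᵢ/p₀ᵢ) = 40.5333 + 14.2577 + 24.6017 + 30.6424 + 6.6749 = 116.7100

116.7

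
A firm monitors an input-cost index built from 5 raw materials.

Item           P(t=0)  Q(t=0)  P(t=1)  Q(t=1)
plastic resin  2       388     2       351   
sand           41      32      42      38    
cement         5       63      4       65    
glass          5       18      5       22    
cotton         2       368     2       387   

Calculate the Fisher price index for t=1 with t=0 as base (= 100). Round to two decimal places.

99.13

Laspeyres component (base-period weights):
ΣP(t=1)Q(t=0) = 2×388 + 42×32 + 4×63 + 5×18 + 2×368 = 776 + 1344 + 252 + 90 + 736 = 3198
ΣP(t=0)Q(t=0) = 2×388 + 41×32 + 5×63 + 5×18 + 2×368 = 776 + 1312 + 315 + 90 + 736 = 3229
L = 3198 / 3229 × 100 = 99.0400
Paasche component (current-period weights):
ΣP(t=1)Q(t=1) = 2×351 + 42×38 + 4×65 + 5×22 + 2×387 = 702 + 1596 + 260 + 110 + 774 = 3442
ΣP(t=0)Q(t=1) = 2×351 + 41×38 + 5×65 + 5×22 + 2×387 = 702 + 1558 + 325 + 110 + 774 = 3469
P = 3442 / 3469 × 100 = 99.2217
Fisher = √(L × P) = √(99.0400 × 99.2217) = 99.1308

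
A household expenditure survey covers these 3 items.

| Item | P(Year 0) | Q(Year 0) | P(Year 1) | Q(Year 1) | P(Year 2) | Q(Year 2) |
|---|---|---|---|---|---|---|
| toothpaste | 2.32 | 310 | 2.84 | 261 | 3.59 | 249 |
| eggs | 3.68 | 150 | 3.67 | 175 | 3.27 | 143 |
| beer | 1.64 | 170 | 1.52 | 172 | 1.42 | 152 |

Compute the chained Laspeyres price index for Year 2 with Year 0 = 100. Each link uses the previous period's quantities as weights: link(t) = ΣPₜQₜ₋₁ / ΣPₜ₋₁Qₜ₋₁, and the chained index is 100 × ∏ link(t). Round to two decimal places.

Link Year 0→Year 1:
ΣP(Year 1)Q(Year 0) = 2.84×310 + 3.67×150 + 1.52×170 = 880.4 + 550.5 + 258.4 = 1689.3
ΣP(Year 0)Q(Year 0) = 2.32×310 + 3.68×150 + 1.64×170 = 719.2 + 552 + 278.8 = 1550
link = 1689.3/1550 = 1.089871
Link Year 1→Year 2:
ΣP(Year 2)Q(Year 1) = 3.59×261 + 3.27×175 + 1.42×172 = 936.99 + 572.25 + 244.24 = 1753.48
ΣP(Year 1)Q(Year 1) = 2.84×261 + 3.67×175 + 1.52×172 = 741.24 + 642.25 + 261.44 = 1644.93
link = 1753.48/1644.93 = 1.065991
Chained index = 100 × 1.089871 × 1.065991 = 116.1792

116.18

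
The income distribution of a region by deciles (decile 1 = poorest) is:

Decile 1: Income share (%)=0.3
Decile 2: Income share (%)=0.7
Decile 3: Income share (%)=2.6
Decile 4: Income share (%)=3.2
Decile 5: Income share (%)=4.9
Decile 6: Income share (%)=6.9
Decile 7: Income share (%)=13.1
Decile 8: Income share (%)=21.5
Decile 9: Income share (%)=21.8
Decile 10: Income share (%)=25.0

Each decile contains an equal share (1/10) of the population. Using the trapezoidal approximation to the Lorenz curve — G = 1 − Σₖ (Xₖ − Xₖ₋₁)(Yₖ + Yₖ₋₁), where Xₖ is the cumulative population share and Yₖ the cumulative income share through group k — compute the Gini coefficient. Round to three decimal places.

Cumulative income shares Yₖ: 0.0030, 0.0100, 0.0360, 0.0680, 0.1170, 0.1860, 0.3170, 0.5320, 0.7500, 1.0000
Σ (Xₖ−Xₖ₋₁)(Yₖ+Yₖ₋₁) = (1/10)(0.0030+0.0000) + (1/10)(0.0100+0.0030) + (1/10)(0.0360+0.0100) + (1/10)(0.0680+0.0360) + (1/10)(0.1170+0.0680) + (1/10)(0.1860+0.1170) + (1/10)(0.3170+0.1860) + (1/10)(0.5320+0.3170) + (1/10)(0.7500+0.5320) + (1/10)(1.0000+0.7500)
  = 0.0003 + 0.0013 + 0.0046 + 0.0104 + 0.0185 + 0.0303 + 0.0503 + 0.0849 + 0.1282 + 0.1750 = 0.5038
G = 1 − 0.5038 = 0.4962

0.496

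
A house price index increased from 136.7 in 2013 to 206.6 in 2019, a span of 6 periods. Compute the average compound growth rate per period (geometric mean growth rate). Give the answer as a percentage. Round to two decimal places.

Growth factor = (206.6/136.7)^(1/6) = (1.511339)^(1/6) = 1.071257
Growth rate = 1.071257 − 1 = 0.071257 = 7.1257%

7.13%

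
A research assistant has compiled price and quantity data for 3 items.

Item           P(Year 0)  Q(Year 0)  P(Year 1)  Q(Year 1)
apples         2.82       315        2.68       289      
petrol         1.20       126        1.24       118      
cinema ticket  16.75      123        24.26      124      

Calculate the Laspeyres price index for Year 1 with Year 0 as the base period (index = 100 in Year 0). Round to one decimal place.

Laspeyres price index uses base-period quantities as weights.
ΣP(Year 1)·Q(Year 0) = 2.68×315 + 1.24×126 + 24.26×123 = 844.2 + 156.24 + 2983.98 = 3984.42
ΣP(Year 0)·Q(Year 0) = 2.82×315 + 1.20×126 + 16.75×123 = 888.3 + 151.2 + 2060.25 = 3099.75
Index = 3984.42 / 3099.75 × 100 = 128.5400

128.5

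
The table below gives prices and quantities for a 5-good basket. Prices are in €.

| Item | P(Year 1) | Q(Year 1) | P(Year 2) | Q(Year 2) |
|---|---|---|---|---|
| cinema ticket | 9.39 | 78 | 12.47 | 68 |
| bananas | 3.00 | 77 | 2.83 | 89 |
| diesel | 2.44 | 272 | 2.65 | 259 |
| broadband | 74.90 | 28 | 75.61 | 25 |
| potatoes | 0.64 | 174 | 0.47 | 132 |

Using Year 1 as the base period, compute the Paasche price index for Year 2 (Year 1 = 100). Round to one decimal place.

107.0

Paasche price index uses current-period quantities as weights.
ΣP(Year 2)·Q(Year 2) = 12.47×68 + 2.83×89 + 2.65×259 + 75.61×25 + 0.47×132 = 847.96 + 251.87 + 686.35 + 1890.25 + 62.04 = 3738.47
ΣP(Year 1)·Q(Year 2) = 9.39×68 + 3.00×89 + 2.44×259 + 74.90×25 + 0.64×132 = 638.52 + 267 + 631.96 + 1872.5 + 84.48 = 3494.46
Index = 3738.47 / 3494.46 × 100 = 106.9828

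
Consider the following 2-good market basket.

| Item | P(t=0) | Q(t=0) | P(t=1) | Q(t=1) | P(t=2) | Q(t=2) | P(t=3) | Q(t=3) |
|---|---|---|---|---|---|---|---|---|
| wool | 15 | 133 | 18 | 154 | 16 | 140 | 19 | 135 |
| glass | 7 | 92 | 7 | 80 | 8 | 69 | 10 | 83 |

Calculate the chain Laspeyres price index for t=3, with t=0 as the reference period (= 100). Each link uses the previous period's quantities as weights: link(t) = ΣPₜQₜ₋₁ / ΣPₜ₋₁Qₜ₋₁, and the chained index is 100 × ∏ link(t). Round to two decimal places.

128.68

Link t=0→t=1:
ΣP(t=1)Q(t=0) = 18×133 + 7×92 = 2394 + 644 = 3038
ΣP(t=0)Q(t=0) = 15×133 + 7×92 = 1995 + 644 = 2639
link = 3038/2639 = 1.151194
Link t=1→t=2:
ΣP(t=2)Q(t=1) = 16×154 + 8×80 = 2464 + 640 = 3104
ΣP(t=1)Q(t=1) = 18×154 + 7×80 = 2772 + 560 = 3332
link = 3104/3332 = 0.931573
Link t=2→t=3:
ΣP(t=3)Q(t=2) = 19×140 + 10×69 = 2660 + 690 = 3350
ΣP(t=2)Q(t=2) = 16×140 + 8×69 = 2240 + 552 = 2792
link = 3350/2792 = 1.199857
Chained index = 100 × 1.151194 × 0.931573 × 1.199857 = 128.6751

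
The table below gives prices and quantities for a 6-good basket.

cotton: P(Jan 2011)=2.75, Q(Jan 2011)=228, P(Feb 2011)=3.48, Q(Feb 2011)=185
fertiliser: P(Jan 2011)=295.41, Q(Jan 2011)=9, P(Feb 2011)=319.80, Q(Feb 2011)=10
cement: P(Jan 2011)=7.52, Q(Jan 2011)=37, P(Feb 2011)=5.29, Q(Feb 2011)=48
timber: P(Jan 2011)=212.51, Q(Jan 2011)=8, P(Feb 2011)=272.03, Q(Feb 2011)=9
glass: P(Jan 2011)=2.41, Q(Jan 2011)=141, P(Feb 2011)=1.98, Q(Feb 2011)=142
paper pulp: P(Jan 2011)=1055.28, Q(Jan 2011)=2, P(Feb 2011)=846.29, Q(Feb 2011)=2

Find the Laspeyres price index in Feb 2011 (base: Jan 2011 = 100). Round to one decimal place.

Laspeyres price index uses base-period quantities as weights.
ΣP(Feb 2011)·Q(Jan 2011) = 3.48×228 + 319.80×9 + 5.29×37 + 272.03×8 + 1.98×141 + 846.29×2 = 793.44 + 2878.2 + 195.73 + 2176.24 + 279.18 + 1692.58 = 8015.37
ΣP(Jan 2011)·Q(Jan 2011) = 2.75×228 + 295.41×9 + 7.52×37 + 212.51×8 + 2.41×141 + 1055.28×2 = 627 + 2658.69 + 278.24 + 1700.08 + 339.81 + 2110.56 = 7714.38
Index = 8015.37 / 7714.38 × 100 = 103.9017

103.9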